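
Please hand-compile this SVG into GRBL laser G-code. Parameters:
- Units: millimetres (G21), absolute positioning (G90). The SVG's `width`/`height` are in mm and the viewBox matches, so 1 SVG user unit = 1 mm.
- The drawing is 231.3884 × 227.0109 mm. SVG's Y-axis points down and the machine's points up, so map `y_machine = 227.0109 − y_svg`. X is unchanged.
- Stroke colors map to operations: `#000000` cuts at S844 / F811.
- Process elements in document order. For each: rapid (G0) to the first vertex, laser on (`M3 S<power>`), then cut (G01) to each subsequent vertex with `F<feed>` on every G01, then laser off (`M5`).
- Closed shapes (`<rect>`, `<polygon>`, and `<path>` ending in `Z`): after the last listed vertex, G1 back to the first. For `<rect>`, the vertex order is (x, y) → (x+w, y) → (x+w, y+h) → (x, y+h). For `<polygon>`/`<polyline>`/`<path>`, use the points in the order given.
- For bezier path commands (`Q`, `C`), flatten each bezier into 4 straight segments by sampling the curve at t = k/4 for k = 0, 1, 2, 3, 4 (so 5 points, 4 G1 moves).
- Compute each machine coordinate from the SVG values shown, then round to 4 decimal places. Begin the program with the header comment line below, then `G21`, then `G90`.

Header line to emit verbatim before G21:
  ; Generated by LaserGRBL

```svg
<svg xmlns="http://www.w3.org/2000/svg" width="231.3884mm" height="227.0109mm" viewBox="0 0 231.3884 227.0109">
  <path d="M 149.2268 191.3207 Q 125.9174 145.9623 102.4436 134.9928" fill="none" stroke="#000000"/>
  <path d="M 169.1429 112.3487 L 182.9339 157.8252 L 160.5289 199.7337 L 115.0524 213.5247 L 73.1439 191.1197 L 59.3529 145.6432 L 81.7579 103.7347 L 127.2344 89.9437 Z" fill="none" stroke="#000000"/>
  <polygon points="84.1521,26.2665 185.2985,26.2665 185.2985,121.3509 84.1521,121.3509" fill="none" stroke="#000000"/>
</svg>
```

; Generated by LaserGRBL
G21
G90
G0 X149.2268 Y35.6902
M3 S844
G01 X137.5618 Y56.2201 F811
G01 X125.8763 Y72.4514 F811
G01 X114.1702 Y84.3840 F811
G01 X102.4436 Y92.0181 F811
M5
G0 X169.1429 Y114.6622
M3 S844
G01 X182.9339 Y69.1857 F811
G01 X160.5289 Y27.2772 F811
G01 X115.0524 Y13.4862 F811
G01 X73.1439 Y35.8912 F811
G01 X59.3529 Y81.3677 F811
G01 X81.7579 Y123.2762 F811
G01 X127.2344 Y137.0672 F811
G01 X169.1429 Y114.6622 F811
M5
G0 X84.1521 Y200.7444
M3 S844
G01 X185.2985 Y200.7444 F811
G01 X185.2985 Y105.6600 F811
G01 X84.1521 Y105.6600 F811
G01 X84.1521 Y200.7444 F811
M5

Since the viewBox matches the mm dimensions, user units are millimetres directly. The only transform is the Y-flip y_m = 227.0109 − y_svg.

Shape 1 is a quadratic bezier drawn with `<path>`. Its stroke #000000 means cut at S844, F811. After flipping Y the toolpath is (149.2268,35.6902) → (137.5618,56.2201) → (125.8763,72.4514) → (114.1702,84.3840) → (102.4436,92.0181).

Shape 2 is a regular polygon drawn with `<path>`. Its stroke #000000 means cut at S844, F811. After flipping Y the toolpath is (169.1429,114.6622) → (182.9339,69.1857) → (160.5289,27.2772) → (115.0524,13.4862) → (73.1439,35.8912) → (59.3529,81.3677) → (81.7579,123.2762) → (127.2344,137.0672) → (169.1429,114.6622), returning to the start.

Shape 3 is a rectangle drawn with `<polygon>`. Its stroke #000000 means cut at S844, F811. After flipping Y the toolpath is (84.1521,200.7444) → (185.2985,200.7444) → (185.2985,105.6600) → (84.1521,105.6600) → (84.1521,200.7444), returning to the start.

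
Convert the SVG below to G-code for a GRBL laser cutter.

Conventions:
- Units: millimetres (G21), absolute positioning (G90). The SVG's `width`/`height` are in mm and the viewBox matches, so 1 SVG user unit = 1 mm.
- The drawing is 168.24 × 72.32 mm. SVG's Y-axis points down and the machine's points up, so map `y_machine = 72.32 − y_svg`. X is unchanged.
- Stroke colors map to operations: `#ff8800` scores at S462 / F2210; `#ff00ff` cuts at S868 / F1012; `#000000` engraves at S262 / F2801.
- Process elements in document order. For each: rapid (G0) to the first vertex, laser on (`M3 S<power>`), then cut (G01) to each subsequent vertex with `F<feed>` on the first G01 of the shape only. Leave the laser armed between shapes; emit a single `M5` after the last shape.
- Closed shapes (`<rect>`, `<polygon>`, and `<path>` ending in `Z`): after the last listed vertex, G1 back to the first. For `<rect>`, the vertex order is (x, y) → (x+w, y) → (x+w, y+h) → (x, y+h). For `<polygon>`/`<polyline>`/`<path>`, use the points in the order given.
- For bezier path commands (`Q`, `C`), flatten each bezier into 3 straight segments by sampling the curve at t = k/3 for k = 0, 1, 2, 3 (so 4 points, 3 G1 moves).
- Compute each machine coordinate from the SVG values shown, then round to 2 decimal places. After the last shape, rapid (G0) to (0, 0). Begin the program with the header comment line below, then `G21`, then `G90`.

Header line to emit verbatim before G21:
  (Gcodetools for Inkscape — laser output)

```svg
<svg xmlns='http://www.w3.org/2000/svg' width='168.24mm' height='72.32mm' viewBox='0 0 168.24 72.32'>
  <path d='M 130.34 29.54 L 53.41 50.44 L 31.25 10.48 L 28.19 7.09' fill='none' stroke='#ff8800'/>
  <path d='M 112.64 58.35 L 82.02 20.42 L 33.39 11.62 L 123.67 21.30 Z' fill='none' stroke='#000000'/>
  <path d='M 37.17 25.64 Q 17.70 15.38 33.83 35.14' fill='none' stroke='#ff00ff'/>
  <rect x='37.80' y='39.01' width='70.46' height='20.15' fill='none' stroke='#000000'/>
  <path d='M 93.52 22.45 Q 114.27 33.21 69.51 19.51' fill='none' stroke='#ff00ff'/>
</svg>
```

Since the viewBox matches the mm dimensions, user units are millimetres directly. The only transform is the Y-flip y_m = 72.32 − y_svg.

Shape 1 is a open polyline drawn with `<path>`. Its stroke #ff8800 means score at S462, F2210. After flipping Y the toolpath is (130.34,42.78) → (53.41,21.88) → (31.25,61.84) → (28.19,65.23).

Shape 2 is a closed polygon drawn with `<path>`. Its stroke #000000 means engrave at S262, F2801. After flipping Y the toolpath is (112.64,13.97) → (82.02,51.90) → (33.39,60.70) → (123.67,51.02) → (112.64,13.97), returning to the start.

Shape 3 is a quadratic bezier drawn with `<path>`. Its stroke #ff00ff means cut at S868, F1012. After flipping Y the toolpath is (37.17,46.68) → (28.15,50.18) → (27.03,47.02) → (33.83,37.18).

Shape 4 is a rectangle drawn with `<rect>`. Its stroke #000000 means engrave at S262, F2801. After flipping Y the toolpath is (37.80,33.31) → (108.26,33.31) → (108.26,13.16) → (37.80,13.16) → (37.80,33.31), returning to the start.

Shape 5 is a quadratic bezier drawn with `<path>`. Its stroke #ff00ff means cut at S868, F1012. After flipping Y the toolpath is (93.52,49.87) → (100.07,45.41) → (92.07,46.39) → (69.51,52.81).

(Gcodetools for Inkscape — laser output)
G21
G90
G0 X130.34 Y42.78
M3 S462
G01 X53.41 Y21.88 F2210
G01 X31.25 Y61.84
G01 X28.19 Y65.23
G0 X112.64 Y13.97
M3 S262
G01 X82.02 Y51.90 F2801
G01 X33.39 Y60.70
G01 X123.67 Y51.02
G01 X112.64 Y13.97
G0 X37.17 Y46.68
M3 S868
G01 X28.15 Y50.18 F1012
G01 X27.03 Y47.02
G01 X33.83 Y37.18
G0 X37.80 Y33.31
M3 S262
G01 X108.26 Y33.31 F2801
G01 X108.26 Y13.16
G01 X37.80 Y13.16
G01 X37.80 Y33.31
G0 X93.52 Y49.87
M3 S868
G01 X100.07 Y45.41 F1012
G01 X92.07 Y46.39
G01 X69.51 Y52.81
M5
G0 X0.00 Y0.00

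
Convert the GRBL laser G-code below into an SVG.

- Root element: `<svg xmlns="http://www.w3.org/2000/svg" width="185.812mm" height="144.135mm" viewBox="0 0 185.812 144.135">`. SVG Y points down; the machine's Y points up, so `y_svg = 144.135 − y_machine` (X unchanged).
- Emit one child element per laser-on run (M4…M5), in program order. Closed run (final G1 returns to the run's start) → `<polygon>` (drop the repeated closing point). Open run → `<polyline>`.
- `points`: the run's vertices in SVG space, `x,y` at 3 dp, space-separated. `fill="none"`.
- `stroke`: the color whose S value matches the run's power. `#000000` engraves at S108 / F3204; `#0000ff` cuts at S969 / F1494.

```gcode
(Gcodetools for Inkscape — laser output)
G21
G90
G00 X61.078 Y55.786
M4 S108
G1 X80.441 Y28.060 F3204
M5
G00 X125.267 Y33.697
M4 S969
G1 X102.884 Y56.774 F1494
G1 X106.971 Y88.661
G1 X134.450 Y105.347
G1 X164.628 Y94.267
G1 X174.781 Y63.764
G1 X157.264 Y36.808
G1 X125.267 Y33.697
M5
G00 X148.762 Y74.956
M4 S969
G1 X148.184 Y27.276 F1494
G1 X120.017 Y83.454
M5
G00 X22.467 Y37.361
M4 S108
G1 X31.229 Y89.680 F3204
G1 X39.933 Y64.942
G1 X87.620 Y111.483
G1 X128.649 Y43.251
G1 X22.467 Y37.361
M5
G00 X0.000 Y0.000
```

y_svg = 144.135 − y_m.

[1] S108→`#000000` (engrave); open run; points: 61.078,88.349 80.441,116.075

[2] S969→`#0000ff` (cut); closed run; points: 125.267,110.438 102.884,87.361 106.971,55.474 134.450,38.788 164.628,49.868 174.781,80.371 157.264,107.327

[3] S969→`#0000ff` (cut); open run; points: 148.762,69.179 148.184,116.859 120.017,60.681

[4] S108→`#000000` (engrave); closed run; points: 22.467,106.774 31.229,54.455 39.933,79.193 87.620,32.652 128.649,100.884

<svg xmlns="http://www.w3.org/2000/svg" width="185.812mm" height="144.135mm" viewBox="0 0 185.812 144.135">
  <polyline points="61.078,88.349 80.441,116.075" fill="none" stroke="#000000"/>
  <polygon points="125.267,110.438 102.884,87.361 106.971,55.474 134.450,38.788 164.628,49.868 174.781,80.371 157.264,107.327" fill="none" stroke="#0000ff"/>
  <polyline points="148.762,69.179 148.184,116.859 120.017,60.681" fill="none" stroke="#0000ff"/>
  <polygon points="22.467,106.774 31.229,54.455 39.933,79.193 87.620,32.652 128.649,100.884" fill="none" stroke="#000000"/>
</svg>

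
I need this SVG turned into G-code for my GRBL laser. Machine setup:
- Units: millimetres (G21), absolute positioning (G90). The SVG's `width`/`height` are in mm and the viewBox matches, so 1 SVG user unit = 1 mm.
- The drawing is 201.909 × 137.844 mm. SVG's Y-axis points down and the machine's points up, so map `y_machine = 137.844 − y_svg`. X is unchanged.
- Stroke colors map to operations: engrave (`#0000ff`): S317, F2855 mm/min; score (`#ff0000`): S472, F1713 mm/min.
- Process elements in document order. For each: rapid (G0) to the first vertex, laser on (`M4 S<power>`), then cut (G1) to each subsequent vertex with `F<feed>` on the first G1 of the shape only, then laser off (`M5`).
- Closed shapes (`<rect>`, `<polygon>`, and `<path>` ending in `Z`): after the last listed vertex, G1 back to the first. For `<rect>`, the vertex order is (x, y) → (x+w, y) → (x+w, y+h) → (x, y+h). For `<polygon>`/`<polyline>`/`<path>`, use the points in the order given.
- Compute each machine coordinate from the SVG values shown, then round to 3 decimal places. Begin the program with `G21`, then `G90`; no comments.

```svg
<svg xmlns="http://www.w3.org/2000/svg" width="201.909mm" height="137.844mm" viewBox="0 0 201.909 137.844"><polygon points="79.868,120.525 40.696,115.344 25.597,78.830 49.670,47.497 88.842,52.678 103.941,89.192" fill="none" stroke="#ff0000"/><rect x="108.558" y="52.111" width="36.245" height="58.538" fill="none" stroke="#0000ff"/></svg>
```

G21
G90
G0 X79.868 Y17.319
M4 S472
G1 X40.696 Y22.500 F1713
G1 X25.597 Y59.014
G1 X49.670 Y90.347
G1 X88.842 Y85.166
G1 X103.941 Y48.652
G1 X79.868 Y17.319
M5
G0 X108.558 Y85.733
M4 S317
G1 X144.803 Y85.733 F2855
G1 X144.803 Y27.195
G1 X108.558 Y27.195
G1 X108.558 Y85.733
M5

Since the viewBox matches the mm dimensions, user units are millimetres directly. The only transform is the Y-flip y_m = 137.844 − y_svg.

Shape 1 is a regular polygon drawn with `<polygon>`. Its stroke #ff0000 means score at S472, F1713. After flipping Y the toolpath is (79.868,17.319) → (40.696,22.500) → (25.597,59.014) → (49.670,90.347) → (88.842,85.166) → (103.941,48.652) → (79.868,17.319), returning to the start.

Shape 2 is a rectangle drawn with `<rect>`. Its stroke #0000ff means engrave at S317, F2855. After flipping Y the toolpath is (108.558,85.733) → (144.803,85.733) → (144.803,27.195) → (108.558,27.195) → (108.558,85.733), returning to the start.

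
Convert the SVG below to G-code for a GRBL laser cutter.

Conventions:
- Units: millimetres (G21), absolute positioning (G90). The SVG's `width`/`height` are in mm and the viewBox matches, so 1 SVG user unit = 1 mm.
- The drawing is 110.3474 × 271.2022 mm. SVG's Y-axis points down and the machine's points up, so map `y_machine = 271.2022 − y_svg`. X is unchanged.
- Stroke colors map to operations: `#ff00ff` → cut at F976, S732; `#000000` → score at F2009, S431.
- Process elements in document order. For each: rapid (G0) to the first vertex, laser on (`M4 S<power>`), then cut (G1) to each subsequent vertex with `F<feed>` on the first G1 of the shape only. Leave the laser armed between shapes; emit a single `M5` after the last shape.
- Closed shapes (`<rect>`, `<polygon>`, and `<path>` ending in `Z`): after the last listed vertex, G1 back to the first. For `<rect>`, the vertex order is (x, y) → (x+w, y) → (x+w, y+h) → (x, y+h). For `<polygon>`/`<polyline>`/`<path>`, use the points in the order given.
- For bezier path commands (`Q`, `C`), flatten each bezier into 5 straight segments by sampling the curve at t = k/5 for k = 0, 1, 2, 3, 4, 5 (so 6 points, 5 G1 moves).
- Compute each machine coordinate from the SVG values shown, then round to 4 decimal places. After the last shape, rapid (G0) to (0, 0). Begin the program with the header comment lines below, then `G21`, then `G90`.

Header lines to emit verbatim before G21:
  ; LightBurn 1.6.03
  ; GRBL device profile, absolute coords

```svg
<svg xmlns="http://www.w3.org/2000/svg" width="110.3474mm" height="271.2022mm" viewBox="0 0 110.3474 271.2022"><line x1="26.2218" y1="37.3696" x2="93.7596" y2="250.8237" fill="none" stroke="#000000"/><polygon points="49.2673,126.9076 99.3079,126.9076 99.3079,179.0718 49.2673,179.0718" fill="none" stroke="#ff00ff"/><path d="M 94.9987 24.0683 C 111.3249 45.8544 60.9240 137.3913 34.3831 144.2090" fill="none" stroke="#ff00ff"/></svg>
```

viewBox `0 0 110.3474 271.2022` with mm width/height → 1 unit = 1 mm. Flip: y_m = 271.2022 − y_svg.

**Shape 1** — `<line>` line segment, stroke `#000000` → score (S431, F2009). Machine vertices: (26.2218,233.8326) → (93.7596,20.3785). Open path.

**Shape 2** — `<polygon>` rectangle, stroke `#ff00ff` → cut (S732, F976). Machine vertices: (49.2673,144.2946) → (99.3079,144.2946) → (99.3079,92.1304) → (49.2673,92.1304) → (49.2673,144.2946). Closed: final G1 returns to the first vertex.

**Shape 3** — `<path>` cubic bezier, stroke `#ff00ff` → cut (S732, F976). Control points (SVG): P0=(94.9987,24.0683), P1=(111.3249,45.8544), P2=(60.9240,137.3913), P3=(34.3831,144.2090); sampled at t=k/5. Machine vertices: (94.9987,247.1339) → (97.5119,226.9279) → (88.3587,197.3963) → (71.8874,165.9536) → (52.4461,140.0144) → (34.3831,126.9932). Open path.

; LightBurn 1.6.03
; GRBL device profile, absolute coords
G21
G90
G0 X26.2218 Y233.8326
M4 S431
G1 X93.7596 Y20.3785 F2009
G0 X49.2673 Y144.2946
M4 S732
G1 X99.3079 Y144.2946 F976
G1 X99.3079 Y92.1304
G1 X49.2673 Y92.1304
G1 X49.2673 Y144.2946
G0 X94.9987 Y247.1339
M4 S732
G1 X97.5119 Y226.9279 F976
G1 X88.3587 Y197.3963
G1 X71.8874 Y165.9536
G1 X52.4461 Y140.0144
G1 X34.3831 Y126.9932
M5
G0 X0.0000 Y0.0000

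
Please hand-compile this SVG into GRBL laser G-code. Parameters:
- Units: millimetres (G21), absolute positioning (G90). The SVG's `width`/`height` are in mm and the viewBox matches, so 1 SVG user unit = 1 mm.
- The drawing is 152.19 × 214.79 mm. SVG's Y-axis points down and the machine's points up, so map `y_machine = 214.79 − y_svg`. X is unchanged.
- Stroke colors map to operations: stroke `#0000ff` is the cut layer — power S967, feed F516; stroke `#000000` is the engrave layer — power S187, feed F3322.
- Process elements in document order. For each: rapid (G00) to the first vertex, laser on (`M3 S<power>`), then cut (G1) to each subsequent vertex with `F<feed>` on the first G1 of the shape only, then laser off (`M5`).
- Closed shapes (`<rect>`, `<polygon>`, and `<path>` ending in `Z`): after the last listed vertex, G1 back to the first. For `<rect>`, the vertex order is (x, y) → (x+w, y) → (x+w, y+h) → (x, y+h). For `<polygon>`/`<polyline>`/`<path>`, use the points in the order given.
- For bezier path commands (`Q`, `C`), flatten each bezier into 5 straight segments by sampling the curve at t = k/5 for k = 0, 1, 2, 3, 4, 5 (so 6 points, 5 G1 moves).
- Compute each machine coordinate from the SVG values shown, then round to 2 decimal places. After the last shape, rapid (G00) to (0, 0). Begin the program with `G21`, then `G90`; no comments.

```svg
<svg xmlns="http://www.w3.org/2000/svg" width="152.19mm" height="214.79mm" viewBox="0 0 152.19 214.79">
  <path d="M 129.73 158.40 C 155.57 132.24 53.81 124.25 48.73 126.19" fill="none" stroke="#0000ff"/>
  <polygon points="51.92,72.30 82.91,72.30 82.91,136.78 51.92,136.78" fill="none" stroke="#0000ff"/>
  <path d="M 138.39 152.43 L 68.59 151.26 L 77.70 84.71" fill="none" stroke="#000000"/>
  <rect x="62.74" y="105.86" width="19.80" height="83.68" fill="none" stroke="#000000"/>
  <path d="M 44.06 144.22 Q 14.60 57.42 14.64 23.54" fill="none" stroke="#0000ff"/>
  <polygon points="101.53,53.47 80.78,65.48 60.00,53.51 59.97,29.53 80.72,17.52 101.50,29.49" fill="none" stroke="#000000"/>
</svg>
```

G21
G90
G00 X129.73 Y56.39
M3 S967
G1 X131.72 Y69.97 F516
G1 X113.84 Y79.59
G1 X86.88 Y85.63
G1 X61.59 Y88.51
G1 X48.73 Y88.60
M5
G00 X51.92 Y142.49
M3 S967
G1 X82.91 Y142.49 F516
G1 X82.91 Y78.01
G1 X51.92 Y78.01
G1 X51.92 Y142.49
M5
G00 X138.39 Y62.36
M3 S187
G1 X68.59 Y63.53 F3322
G1 X77.70 Y130.08
M5
G00 X62.74 Y108.93
M3 S187
G1 X82.54 Y108.93 F3322
G1 X82.54 Y25.25
G1 X62.74 Y25.25
G1 X62.74 Y108.93
M5
G00 X44.06 Y70.57
M3 S967
G1 X33.46 Y103.17 F516
G1 X25.21 Y131.54
G1 X19.33 Y155.68
G1 X15.80 Y175.58
G1 X14.64 Y191.25
M5
G00 X101.53 Y161.32
M3 S187
G1 X80.78 Y149.31 F3322
G1 X60.00 Y161.28
G1 X59.97 Y185.26
G1 X80.72 Y197.27
G1 X101.50 Y185.30
G1 X101.53 Y161.32
M5
G00 X0.00 Y0.00

Since the viewBox matches the mm dimensions, user units are millimetres directly. The only transform is the Y-flip y_m = 214.79 − y_svg.

Shape 1 is a cubic bezier drawn with `<path>`. Its stroke #0000ff means cut at S967, F516. After flipping Y the toolpath is (129.73,56.39) → (131.72,69.97) → (113.84,79.59) → (86.88,85.63) → (61.59,88.51) → (48.73,88.60).

Shape 2 is a rectangle drawn with `<polygon>`. Its stroke #0000ff means cut at S967, F516. After flipping Y the toolpath is (51.92,142.49) → (82.91,142.49) → (82.91,78.01) → (51.92,78.01) → (51.92,142.49), returning to the start.

Shape 3 is a open polyline drawn with `<path>`. Its stroke #000000 means engrave at S187, F3322. After flipping Y the toolpath is (138.39,62.36) → (68.59,63.53) → (77.70,130.08).

Shape 4 is a rectangle drawn with `<rect>`. Its stroke #000000 means engrave at S187, F3322. After flipping Y the toolpath is (62.74,108.93) → (82.54,108.93) → (82.54,25.25) → (62.74,25.25) → (62.74,108.93), returning to the start.

Shape 5 is a quadratic bezier drawn with `<path>`. Its stroke #0000ff means cut at S967, F516. After flipping Y the toolpath is (44.06,70.57) → (33.46,103.17) → (25.21,131.54) → (19.33,155.68) → (15.80,175.58) → (14.64,191.25).

Shape 6 is a regular polygon drawn with `<polygon>`. Its stroke #000000 means engrave at S187, F3322. After flipping Y the toolpath is (101.53,161.32) → (80.78,149.31) → (60.00,161.28) → (59.97,185.26) → (80.72,197.27) → (101.50,185.30) → (101.53,161.32), returning to the start.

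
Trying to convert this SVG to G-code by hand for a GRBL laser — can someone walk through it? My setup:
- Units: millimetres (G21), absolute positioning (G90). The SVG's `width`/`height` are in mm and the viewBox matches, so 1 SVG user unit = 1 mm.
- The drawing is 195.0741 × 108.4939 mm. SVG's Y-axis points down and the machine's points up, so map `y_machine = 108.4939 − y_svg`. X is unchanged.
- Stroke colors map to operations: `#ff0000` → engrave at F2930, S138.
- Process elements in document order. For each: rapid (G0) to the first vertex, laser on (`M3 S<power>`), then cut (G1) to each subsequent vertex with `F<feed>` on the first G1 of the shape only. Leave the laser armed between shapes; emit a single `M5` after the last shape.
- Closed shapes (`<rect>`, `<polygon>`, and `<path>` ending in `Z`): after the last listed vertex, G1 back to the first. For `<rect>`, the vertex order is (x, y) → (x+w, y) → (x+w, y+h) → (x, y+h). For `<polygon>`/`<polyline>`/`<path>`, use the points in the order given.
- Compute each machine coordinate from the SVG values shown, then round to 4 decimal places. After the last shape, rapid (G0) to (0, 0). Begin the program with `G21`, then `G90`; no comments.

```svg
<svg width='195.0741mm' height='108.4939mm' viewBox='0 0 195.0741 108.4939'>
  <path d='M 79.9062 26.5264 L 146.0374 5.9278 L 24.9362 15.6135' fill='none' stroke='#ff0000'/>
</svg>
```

G21
G90
G0 X79.9062 Y81.9675
M3 S138
G1 X146.0374 Y102.5661 F2930
G1 X24.9362 Y92.8804
M5
G0 X0.0000 Y0.0000

1 u = 1 mm; y_m = 108.4939 − y.

[1] `<path>` open polyline, #ff0000→engrave S138 F2930: (79.9062,81.9675) → (146.0374,102.5661) → (24.9362,92.8804)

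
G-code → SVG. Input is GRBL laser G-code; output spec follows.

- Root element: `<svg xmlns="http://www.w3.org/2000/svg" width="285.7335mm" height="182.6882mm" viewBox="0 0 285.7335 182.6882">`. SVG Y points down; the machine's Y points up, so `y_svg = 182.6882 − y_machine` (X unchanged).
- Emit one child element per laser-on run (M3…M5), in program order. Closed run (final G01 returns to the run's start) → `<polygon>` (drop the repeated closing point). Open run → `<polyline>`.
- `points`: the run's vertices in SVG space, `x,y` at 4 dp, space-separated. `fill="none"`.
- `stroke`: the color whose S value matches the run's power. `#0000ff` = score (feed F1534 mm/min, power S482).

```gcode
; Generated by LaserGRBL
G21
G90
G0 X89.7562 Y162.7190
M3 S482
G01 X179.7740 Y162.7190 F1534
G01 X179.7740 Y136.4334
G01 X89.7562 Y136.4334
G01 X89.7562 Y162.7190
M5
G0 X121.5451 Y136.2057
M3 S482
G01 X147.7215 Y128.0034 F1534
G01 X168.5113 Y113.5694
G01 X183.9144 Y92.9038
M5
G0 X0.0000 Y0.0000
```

Each laser-on run becomes one SVG element. Flip Y back into SVG space with y_svg = 182.6882 − y_machine. Every run uses S482, so all elements get stroke `#0000ff` (score).

Run 1: The run returns to its start, so emit a `<polygon>` with points (Y-flipped): 89.7562,19.9692 179.7740,19.9692 179.7740,46.2548 89.7562,46.2548.

Run 2: The run is open, so emit a `<polyline>` with points (Y-flipped): 121.5451,46.4825 147.7215,54.6848 168.5113,69.1188 183.9144,89.7844.

<svg xmlns="http://www.w3.org/2000/svg" width="285.7335mm" height="182.6882mm" viewBox="0 0 285.7335 182.6882">
  <polygon points="89.7562,19.9692 179.7740,19.9692 179.7740,46.2548 89.7562,46.2548" fill="none" stroke="#0000ff"/>
  <polyline points="121.5451,46.4825 147.7215,54.6848 168.5113,69.1188 183.9144,89.7844" fill="none" stroke="#0000ff"/>
</svg>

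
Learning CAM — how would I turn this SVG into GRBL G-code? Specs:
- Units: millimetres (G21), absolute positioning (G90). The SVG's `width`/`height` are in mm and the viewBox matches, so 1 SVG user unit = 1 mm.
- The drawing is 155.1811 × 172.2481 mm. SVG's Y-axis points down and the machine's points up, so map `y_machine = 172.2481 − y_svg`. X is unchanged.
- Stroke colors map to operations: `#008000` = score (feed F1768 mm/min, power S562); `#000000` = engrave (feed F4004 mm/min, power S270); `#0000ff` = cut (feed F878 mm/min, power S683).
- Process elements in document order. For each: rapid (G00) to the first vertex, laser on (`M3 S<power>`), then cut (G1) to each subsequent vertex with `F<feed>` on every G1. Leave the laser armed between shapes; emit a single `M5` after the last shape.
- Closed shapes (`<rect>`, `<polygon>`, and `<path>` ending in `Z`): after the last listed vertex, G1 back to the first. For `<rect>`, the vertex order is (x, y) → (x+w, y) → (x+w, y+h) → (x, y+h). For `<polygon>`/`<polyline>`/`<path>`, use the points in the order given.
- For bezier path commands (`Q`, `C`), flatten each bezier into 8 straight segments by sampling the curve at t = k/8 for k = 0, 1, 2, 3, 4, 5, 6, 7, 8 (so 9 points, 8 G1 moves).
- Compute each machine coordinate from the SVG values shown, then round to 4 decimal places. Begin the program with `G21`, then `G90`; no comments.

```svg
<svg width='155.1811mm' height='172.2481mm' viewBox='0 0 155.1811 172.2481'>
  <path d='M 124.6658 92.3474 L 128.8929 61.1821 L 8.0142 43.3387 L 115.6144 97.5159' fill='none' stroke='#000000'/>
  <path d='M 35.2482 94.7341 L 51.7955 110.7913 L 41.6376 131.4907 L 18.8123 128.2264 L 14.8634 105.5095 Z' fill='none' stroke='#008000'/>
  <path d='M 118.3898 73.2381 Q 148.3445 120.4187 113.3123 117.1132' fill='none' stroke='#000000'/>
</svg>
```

G21
G90
G00 X124.6658 Y79.9007
M3 S270
G1 X128.8929 Y111.0660 F4004
G1 X8.0142 Y128.9094 F4004
G1 X115.6144 Y74.7322 F4004
G00 X35.2482 Y77.5140
M3 S562
G1 X51.7955 Y61.4568 F1768
G1 X41.6376 Y40.7574 F1768
G1 X18.8123 Y44.0217 F1768
G1 X14.8634 Y66.7386 F1768
G1 X35.2482 Y77.5140 F1768
G00 X118.3898 Y99.0100
M3 S270
G1 X124.8631 Y88.0037 F4004
G1 X129.3055 Y78.5751 F4004
G1 X131.7170 Y70.7242 F4004
G1 X132.0978 Y64.4509 F4004
G1 X130.4477 Y59.7554 F4004
G1 X126.7667 Y56.6375 F4004
G1 X121.0549 Y55.0974 F4004
G1 X113.3123 Y55.1349 F4004
M5

Since the viewBox matches the mm dimensions, user units are millimetres directly. The only transform is the Y-flip y_m = 172.2481 − y_svg.

Shape 1 is a open polyline drawn with `<path>`. Its stroke #000000 means engrave at S270, F4004. After flipping Y the toolpath is (124.6658,79.9007) → (128.8929,111.0660) → (8.0142,128.9094) → (115.6144,74.7322).

Shape 2 is a regular polygon drawn with `<path>`. Its stroke #008000 means score at S562, F1768. After flipping Y the toolpath is (35.2482,77.5140) → (51.7955,61.4568) → (41.6376,40.7574) → (18.8123,44.0217) → (14.8634,66.7386) → (35.2482,77.5140), returning to the start.

Shape 3 is a quadratic bezier drawn with `<path>`. Its stroke #000000 means engrave at S270, F4004. After flipping Y the toolpath is (118.3898,99.0100) → (124.8631,88.0037) → (129.3055,78.5751) → (131.7170,70.7242) → (132.0978,64.4509) → (130.4477,59.7554) → (126.7667,56.6375) → (121.0549,55.0974) → (113.3123,55.1349).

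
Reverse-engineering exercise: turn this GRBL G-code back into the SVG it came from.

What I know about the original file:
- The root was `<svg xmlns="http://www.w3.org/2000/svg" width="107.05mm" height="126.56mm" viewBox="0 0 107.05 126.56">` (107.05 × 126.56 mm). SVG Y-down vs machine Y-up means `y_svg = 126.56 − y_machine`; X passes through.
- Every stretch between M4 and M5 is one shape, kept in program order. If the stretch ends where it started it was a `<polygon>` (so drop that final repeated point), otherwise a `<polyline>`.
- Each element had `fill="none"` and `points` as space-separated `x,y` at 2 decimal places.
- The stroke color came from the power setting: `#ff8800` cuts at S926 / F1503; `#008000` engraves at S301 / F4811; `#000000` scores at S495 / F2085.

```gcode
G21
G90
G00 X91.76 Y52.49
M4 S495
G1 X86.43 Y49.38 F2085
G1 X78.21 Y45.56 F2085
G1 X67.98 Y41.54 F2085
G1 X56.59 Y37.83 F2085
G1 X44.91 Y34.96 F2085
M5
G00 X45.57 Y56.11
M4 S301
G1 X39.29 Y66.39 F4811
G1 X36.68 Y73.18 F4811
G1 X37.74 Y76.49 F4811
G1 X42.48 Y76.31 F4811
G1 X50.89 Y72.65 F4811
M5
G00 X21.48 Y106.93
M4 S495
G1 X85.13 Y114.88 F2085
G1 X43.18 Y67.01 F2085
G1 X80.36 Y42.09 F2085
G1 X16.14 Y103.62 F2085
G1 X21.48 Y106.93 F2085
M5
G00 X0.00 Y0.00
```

<svg xmlns="http://www.w3.org/2000/svg" width="107.05mm" height="126.56mm" viewBox="0 0 107.05 126.56">
  <polyline points="91.76,74.07 86.43,77.18 78.21,81.00 67.98,85.02 56.59,88.73 44.91,91.60" fill="none" stroke="#000000"/>
  <polyline points="45.57,70.45 39.29,60.17 36.68,53.38 37.74,50.07 42.48,50.25 50.89,53.91" fill="none" stroke="#008000"/>
  <polygon points="21.48,19.63 85.13,11.68 43.18,59.55 80.36,84.47 16.14,22.94" fill="none" stroke="#000000"/>
</svg>

Each laser-on run becomes one SVG element. Flip Y back into SVG space with y_svg = 126.56 − y_machine.

Run 1: power S495 maps to stroke `#000000` (score). The run is open, so emit a `<polyline>` with points (Y-flipped): 91.76,74.07 86.43,77.18 78.21,81.00 67.98,85.02 56.59,88.73 44.91,91.60.

Run 2: S301 ⇒ engrave layer `#008000`. The run is open, so emit a `<polyline>` with points (Y-flipped): 45.57,70.45 39.29,60.17 36.68,53.38 37.74,50.07 42.48,50.25 50.89,53.91.

Run 3: the run's S495 means `#000000` (score). The run returns to its start, so emit a `<polygon>` with points (Y-flipped): 21.48,19.63 85.13,11.68 43.18,59.55 80.36,84.47 16.14,22.94.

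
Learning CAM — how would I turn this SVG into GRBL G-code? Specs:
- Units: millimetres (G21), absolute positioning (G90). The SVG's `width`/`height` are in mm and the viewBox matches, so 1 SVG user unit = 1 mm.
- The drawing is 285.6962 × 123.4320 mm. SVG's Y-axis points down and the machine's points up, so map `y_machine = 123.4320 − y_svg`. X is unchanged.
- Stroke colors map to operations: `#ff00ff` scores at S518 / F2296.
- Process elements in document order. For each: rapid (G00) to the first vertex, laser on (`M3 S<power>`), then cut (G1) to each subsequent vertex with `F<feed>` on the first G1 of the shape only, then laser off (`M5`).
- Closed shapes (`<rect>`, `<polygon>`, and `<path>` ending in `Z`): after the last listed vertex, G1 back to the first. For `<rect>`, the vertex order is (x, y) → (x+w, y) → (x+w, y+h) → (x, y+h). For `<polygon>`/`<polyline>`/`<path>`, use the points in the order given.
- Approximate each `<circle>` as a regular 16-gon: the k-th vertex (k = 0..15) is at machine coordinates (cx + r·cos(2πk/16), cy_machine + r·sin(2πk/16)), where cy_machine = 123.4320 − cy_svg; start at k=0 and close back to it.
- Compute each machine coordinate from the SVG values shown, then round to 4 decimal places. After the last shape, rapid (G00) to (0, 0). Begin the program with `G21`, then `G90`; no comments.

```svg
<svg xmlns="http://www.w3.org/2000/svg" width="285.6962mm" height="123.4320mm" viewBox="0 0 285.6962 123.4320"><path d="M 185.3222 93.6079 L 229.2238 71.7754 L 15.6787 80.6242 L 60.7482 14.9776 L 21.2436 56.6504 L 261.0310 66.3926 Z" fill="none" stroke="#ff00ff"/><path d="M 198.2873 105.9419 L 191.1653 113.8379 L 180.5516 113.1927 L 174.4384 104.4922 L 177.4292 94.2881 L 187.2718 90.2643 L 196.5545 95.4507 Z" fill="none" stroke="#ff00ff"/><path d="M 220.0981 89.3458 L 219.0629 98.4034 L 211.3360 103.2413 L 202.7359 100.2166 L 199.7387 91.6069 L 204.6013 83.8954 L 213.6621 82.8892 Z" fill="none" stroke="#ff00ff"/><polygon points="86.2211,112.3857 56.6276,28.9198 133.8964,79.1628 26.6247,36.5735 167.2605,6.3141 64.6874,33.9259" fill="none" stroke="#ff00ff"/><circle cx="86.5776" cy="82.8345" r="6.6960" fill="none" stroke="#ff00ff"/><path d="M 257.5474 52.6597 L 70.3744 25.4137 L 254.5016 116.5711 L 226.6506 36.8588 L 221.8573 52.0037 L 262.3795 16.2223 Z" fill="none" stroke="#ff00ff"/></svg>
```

G21
G90
G00 X185.3222 Y29.8241
M3 S518
G1 X229.2238 Y51.6566 F2296
G1 X15.6787 Y42.8078
G1 X60.7482 Y108.4544
G1 X21.2436 Y66.7816
G1 X261.0310 Y57.0394
G1 X185.3222 Y29.8241
M5
G00 X198.2873 Y17.4901
M3 S518
G1 X191.1653 Y9.5941 F2296
G1 X180.5516 Y10.2393
G1 X174.4384 Y18.9398
G1 X177.4292 Y29.1439
G1 X187.2718 Y33.1677
G1 X196.5545 Y27.9813
G1 X198.2873 Y17.4901
M5
G00 X220.0981 Y34.0862
M3 S518
G1 X219.0629 Y25.0286 F2296
G1 X211.3360 Y20.1907
G1 X202.7359 Y23.2154
G1 X199.7387 Y31.8251
G1 X204.6013 Y39.5366
G1 X213.6621 Y40.5428
G1 X220.0981 Y34.0862
M5
G00 X86.2211 Y11.0463
M3 S518
G1 X56.6276 Y94.5122 F2296
G1 X133.8964 Y44.2692
G1 X26.6247 Y86.8585
G1 X167.2605 Y117.1179
G1 X64.6874 Y89.5061
G1 X86.2211 Y11.0463
M5
G00 X93.2736 Y40.5975
M3 S518
G1 X92.7639 Y43.1599 F2296
G1 X91.3124 Y45.3323
G1 X89.1400 Y46.7838
G1 X86.5776 Y47.2935
G1 X84.0152 Y46.7838
G1 X81.8428 Y45.3323
G1 X80.3913 Y43.1599
G1 X79.8816 Y40.5975
G1 X80.3913 Y38.0351
G1 X81.8428 Y35.8627
G1 X84.0152 Y34.4112
G1 X86.5776 Y33.9015
G1 X89.1400 Y34.4112
G1 X91.3124 Y35.8627
G1 X92.7639 Y38.0351
G1 X93.2736 Y40.5975
M5
G00 X257.5474 Y70.7723
M3 S518
G1 X70.3744 Y98.0183 F2296
G1 X254.5016 Y6.8609
G1 X226.6506 Y86.5732
G1 X221.8573 Y71.4283
G1 X262.3795 Y107.2097
G1 X257.5474 Y70.7723
M5
G00 X0.0000 Y0.0000

1 u = 1 mm; y_m = 123.4320 − y.

[1] `<path>` closed polygon, #ff00ff→score S518 F2296: (185.3222,29.8241) → (229.2238,51.6566) → (15.6787,42.8078) → (60.7482,108.4544) → (21.2436,66.7816) → (261.0310,57.0394) → (185.3222,29.8241) (closed)

[2] `<path>` regular polygon, #ff00ff→score S518 F2296: (198.2873,17.4901) → (191.1653,9.5941) → (180.5516,10.2393) → (174.4384,18.9398) → (177.4292,29.1439) → (187.2718,33.1677) → (196.5545,27.9813) → (198.2873,17.4901) (closed)

[3] `<path>` regular polygon, #ff00ff→score S518 F2296: (220.0981,34.0862) → (219.0629,25.0286) → (211.3360,20.1907) → (202.7359,23.2154) → (199.7387,31.8251) → (204.6013,39.5366) → (213.6621,40.5428) → (220.0981,34.0862) (closed)

[4] `<polygon>` closed polygon, #ff00ff→score S518 F2296: (86.2211,11.0463) → (56.6276,94.5122) → (133.8964,44.2692) → (26.6247,86.8585) → (167.2605,117.1179) → (64.6874,89.5061) → (86.2211,11.0463) (closed)

[5] `<circle>` circle, #ff00ff→score S518 F2296: (93.2736,40.5975) → (92.7639,43.1599) → (91.3124,45.3323) → (89.1400,46.7838) → (86.5776,47.2935) → (84.0152,46.7838) → (81.8428,45.3323) → (80.3913,43.1599) → (79.8816,40.5975) → (80.3913,38.0351) → (81.8428,35.8627) → (84.0152,34.4112) → (86.5776,33.9015) → (89.1400,34.4112) → (91.3124,35.8627) → (92.7639,38.0351) → (93.2736,40.5975) (closed)

[6] `<path>` closed polygon, #ff00ff→score S518 F2296: (257.5474,70.7723) → (70.3744,98.0183) → (254.5016,6.8609) → (226.6506,86.5732) → (221.8573,71.4283) → (262.3795,107.2097) → (257.5474,70.7723) (closed)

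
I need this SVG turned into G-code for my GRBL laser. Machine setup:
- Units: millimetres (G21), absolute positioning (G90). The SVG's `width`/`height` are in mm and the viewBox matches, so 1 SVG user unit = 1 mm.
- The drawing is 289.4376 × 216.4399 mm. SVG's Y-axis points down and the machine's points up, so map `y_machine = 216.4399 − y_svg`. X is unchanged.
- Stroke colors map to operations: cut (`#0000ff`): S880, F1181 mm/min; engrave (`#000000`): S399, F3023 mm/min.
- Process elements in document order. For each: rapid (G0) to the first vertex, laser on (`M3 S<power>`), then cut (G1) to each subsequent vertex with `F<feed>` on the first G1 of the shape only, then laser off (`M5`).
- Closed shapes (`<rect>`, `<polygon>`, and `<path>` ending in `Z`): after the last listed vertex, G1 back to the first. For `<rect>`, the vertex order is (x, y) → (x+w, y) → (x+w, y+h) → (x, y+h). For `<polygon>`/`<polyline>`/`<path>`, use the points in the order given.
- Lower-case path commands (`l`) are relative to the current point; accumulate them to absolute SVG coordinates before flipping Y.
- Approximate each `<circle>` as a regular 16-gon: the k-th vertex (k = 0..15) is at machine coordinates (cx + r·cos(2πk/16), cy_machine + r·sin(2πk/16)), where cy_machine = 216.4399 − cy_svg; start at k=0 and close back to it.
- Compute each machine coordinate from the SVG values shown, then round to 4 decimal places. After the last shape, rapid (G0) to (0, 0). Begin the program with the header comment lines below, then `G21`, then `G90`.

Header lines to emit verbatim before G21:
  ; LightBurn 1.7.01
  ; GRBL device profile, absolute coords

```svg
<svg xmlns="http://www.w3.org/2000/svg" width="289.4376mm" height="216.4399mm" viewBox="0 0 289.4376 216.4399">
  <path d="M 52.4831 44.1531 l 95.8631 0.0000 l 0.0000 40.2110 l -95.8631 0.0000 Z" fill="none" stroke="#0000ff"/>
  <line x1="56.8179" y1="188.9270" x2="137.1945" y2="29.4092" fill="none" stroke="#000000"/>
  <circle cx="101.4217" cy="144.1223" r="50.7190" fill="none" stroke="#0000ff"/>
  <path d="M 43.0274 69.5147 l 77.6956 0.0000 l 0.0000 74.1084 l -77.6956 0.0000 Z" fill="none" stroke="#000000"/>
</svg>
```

viewBox `0 0 289.4376 216.4399` with mm width/height → 1 unit = 1 mm. Flip: y_m = 216.4399 − y_svg.

**Shape 1** — `<path>` rectangle, stroke `#0000ff` → cut (S880, F1181). Machine vertices: (52.4831,172.2868) → (148.3462,172.2868) → (148.3462,132.0758) → (52.4831,132.0758) → (52.4831,172.2868). Closed: final G1 returns to the first vertex.

**Shape 2** — `<line>` line segment, stroke `#000000` → engrave (S399, F3023). Machine vertices: (56.8179,27.5129) → (137.1945,187.0307). Open path.

**Shape 3** — `<circle>` circle, stroke `#0000ff` → cut (S880, F1181). Machine vertices: (152.1407,72.3176) → (148.2799,91.7269) → (137.2854,108.1813) → (120.8310,119.1758) → (101.4217,123.0366) → (82.0124,119.1758) → (65.5580,108.1813) → (54.5635,91.7269) → (50.7027,72.3176) → (54.5635,52.9083) → (65.5580,36.4539) → (82.0124,25.4594) → (101.4217,21.5986) → (120.8310,25.4594) → (137.2854,36.4539) → (148.2799,52.9083) → (152.1407,72.3176). Closed: final G1 returns to the first vertex.

**Shape 4** — `<path>` rectangle, stroke `#000000` → engrave (S399, F3023). Machine vertices: (43.0274,146.9252) → (120.7230,146.9252) → (120.7230,72.8168) → (43.0274,72.8168) → (43.0274,146.9252). Closed: final G1 returns to the first vertex.

; LightBurn 1.7.01
; GRBL device profile, absolute coords
G21
G90
G0 X52.4831 Y172.2868
M3 S880
G1 X148.3462 Y172.2868 F1181
G1 X148.3462 Y132.0758
G1 X52.4831 Y132.0758
G1 X52.4831 Y172.2868
M5
G0 X56.8179 Y27.5129
M3 S399
G1 X137.1945 Y187.0307 F3023
M5
G0 X152.1407 Y72.3176
M3 S880
G1 X148.2799 Y91.7269 F1181
G1 X137.2854 Y108.1813
G1 X120.8310 Y119.1758
G1 X101.4217 Y123.0366
G1 X82.0124 Y119.1758
G1 X65.5580 Y108.1813
G1 X54.5635 Y91.7269
G1 X50.7027 Y72.3176
G1 X54.5635 Y52.9083
G1 X65.5580 Y36.4539
G1 X82.0124 Y25.4594
G1 X101.4217 Y21.5986
G1 X120.8310 Y25.4594
G1 X137.2854 Y36.4539
G1 X148.2799 Y52.9083
G1 X152.1407 Y72.3176
M5
G0 X43.0274 Y146.9252
M3 S399
G1 X120.7230 Y146.9252 F3023
G1 X120.7230 Y72.8168
G1 X43.0274 Y72.8168
G1 X43.0274 Y146.9252
M5
G0 X0.0000 Y0.0000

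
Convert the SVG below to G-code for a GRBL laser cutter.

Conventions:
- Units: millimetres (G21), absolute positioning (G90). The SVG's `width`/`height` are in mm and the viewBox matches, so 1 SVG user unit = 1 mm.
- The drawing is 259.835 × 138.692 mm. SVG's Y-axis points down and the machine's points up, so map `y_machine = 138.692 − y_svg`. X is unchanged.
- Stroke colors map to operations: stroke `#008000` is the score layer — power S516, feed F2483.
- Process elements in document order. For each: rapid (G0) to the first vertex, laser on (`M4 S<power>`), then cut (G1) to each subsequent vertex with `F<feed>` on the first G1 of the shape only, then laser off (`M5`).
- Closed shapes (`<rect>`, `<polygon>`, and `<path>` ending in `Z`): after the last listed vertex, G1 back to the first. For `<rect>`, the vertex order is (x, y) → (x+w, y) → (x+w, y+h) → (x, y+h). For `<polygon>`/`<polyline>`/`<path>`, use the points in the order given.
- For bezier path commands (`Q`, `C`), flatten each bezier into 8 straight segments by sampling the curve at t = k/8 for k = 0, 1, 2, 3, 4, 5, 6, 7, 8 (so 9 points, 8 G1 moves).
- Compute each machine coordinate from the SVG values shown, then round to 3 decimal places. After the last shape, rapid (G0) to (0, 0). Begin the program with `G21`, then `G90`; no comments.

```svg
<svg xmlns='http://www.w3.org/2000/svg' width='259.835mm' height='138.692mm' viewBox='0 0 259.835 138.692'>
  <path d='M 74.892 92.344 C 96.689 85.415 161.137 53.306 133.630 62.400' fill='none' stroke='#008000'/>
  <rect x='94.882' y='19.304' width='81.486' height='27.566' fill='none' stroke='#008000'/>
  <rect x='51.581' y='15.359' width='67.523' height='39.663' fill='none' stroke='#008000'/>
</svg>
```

Since the viewBox matches the mm dimensions, user units are millimetres directly. The only transform is the Y-flip y_m = 138.692 − y_svg.

Shape 1 is a cubic bezier drawn with `<path>`. Its stroke #008000 means score at S516, F2483. After flipping Y the toolpath is (74.892,46.348) → (84.802,49.997) → (97.134,55.229) → (110.309,61.265) → (122.750,67.329) → (132.880,72.641) → (139.122,76.424) → (139.898,77.901) → (133.630,76.292).

Shape 2 is a rectangle drawn with `<rect>`. Its stroke #008000 means score at S516, F2483. After flipping Y the toolpath is (94.882,119.388) → (176.368,119.388) → (176.368,91.822) → (94.882,91.822) → (94.882,119.388), returning to the start.

Shape 3 is a rectangle drawn with `<rect>`. Its stroke #008000 means score at S516, F2483. After flipping Y the toolpath is (51.581,123.333) → (119.104,123.333) → (119.104,83.670) → (51.581,83.670) → (51.581,123.333), returning to the start.

G21
G90
G0 X74.892 Y46.348
M4 S516
G1 X84.802 Y49.997 F2483
G1 X97.134 Y55.229
G1 X110.309 Y61.265
G1 X122.750 Y67.329
G1 X132.880 Y72.641
G1 X139.122 Y76.424
G1 X139.898 Y77.901
G1 X133.630 Y76.292
M5
G0 X94.882 Y119.388
M4 S516
G1 X176.368 Y119.388 F2483
G1 X176.368 Y91.822
G1 X94.882 Y91.822
G1 X94.882 Y119.388
M5
G0 X51.581 Y123.333
M4 S516
G1 X119.104 Y123.333 F2483
G1 X119.104 Y83.670
G1 X51.581 Y83.670
G1 X51.581 Y123.333
M5
G0 X0.000 Y0.000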